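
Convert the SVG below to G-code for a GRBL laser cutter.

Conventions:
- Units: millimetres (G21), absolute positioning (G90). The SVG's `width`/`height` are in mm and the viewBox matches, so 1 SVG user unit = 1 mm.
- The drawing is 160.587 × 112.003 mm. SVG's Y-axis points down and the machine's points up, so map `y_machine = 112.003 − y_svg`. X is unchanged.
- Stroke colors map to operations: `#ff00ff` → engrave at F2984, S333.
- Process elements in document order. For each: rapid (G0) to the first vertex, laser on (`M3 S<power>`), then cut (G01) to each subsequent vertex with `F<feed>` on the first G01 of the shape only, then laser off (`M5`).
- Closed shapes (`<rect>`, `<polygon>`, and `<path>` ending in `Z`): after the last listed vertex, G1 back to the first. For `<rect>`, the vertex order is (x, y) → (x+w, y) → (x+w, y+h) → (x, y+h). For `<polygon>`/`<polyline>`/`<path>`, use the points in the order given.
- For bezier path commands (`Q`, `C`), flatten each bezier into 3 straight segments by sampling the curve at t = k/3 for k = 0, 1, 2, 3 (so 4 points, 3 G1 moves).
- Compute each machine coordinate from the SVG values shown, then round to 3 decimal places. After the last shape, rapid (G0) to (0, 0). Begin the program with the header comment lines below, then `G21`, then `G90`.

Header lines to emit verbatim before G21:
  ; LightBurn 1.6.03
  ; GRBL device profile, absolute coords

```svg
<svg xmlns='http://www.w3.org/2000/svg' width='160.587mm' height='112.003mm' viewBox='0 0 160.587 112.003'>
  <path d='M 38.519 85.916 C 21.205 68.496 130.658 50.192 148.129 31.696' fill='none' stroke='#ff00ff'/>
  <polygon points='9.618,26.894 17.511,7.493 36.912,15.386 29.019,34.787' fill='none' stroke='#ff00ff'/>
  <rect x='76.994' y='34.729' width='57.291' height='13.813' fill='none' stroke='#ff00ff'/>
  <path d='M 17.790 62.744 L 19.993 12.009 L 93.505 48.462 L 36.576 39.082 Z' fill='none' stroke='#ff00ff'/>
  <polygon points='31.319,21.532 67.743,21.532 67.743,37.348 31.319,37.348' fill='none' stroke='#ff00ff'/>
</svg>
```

1 u = 1 mm; y_m = 112.003 − y.

[1] `<path>` cubic bezier, #ff00ff→engrave S333 F2984: (38.519,26.087) → (55.359,43.776) → (108.099,61.901) → (148.129,80.307)

[2] `<polygon>` regular polygon, #ff00ff→engrave S333 F2984: (9.618,85.109) → (17.511,104.510) → (36.912,96.617) → (29.019,77.216) → (9.618,85.109) (closed)

[3] `<rect>` rectangle, #ff00ff→engrave S333 F2984: (76.994,77.274) → (134.285,77.274) → (134.285,63.461) → (76.994,63.461) → (76.994,77.274) (closed)

[4] `<path>` closed polygon, #ff00ff→engrave S333 F2984: (17.790,49.259) → (19.993,99.994) → (93.505,63.541) → (36.576,72.921) → (17.790,49.259) (closed)

[5] `<polygon>` rectangle, #ff00ff→engrave S333 F2984: (31.319,90.471) → (67.743,90.471) → (67.743,74.655) → (31.319,74.655) → (31.319,90.471) (closed)

; LightBurn 1.6.03
; GRBL device profile, absolute coords
G21
G90
G0 X38.519 Y26.087
M3 S333
G01 X55.359 Y43.776 F2984
G01 X108.099 Y61.901
G01 X148.129 Y80.307
M5
G0 X9.618 Y85.109
M3 S333
G01 X17.511 Y104.510 F2984
G01 X36.912 Y96.617
G01 X29.019 Y77.216
G01 X9.618 Y85.109
M5
G0 X76.994 Y77.274
M3 S333
G01 X134.285 Y77.274 F2984
G01 X134.285 Y63.461
G01 X76.994 Y63.461
G01 X76.994 Y77.274
M5
G0 X17.790 Y49.259
M3 S333
G01 X19.993 Y99.994 F2984
G01 X93.505 Y63.541
G01 X36.576 Y72.921
G01 X17.790 Y49.259
M5
G0 X31.319 Y90.471
M3 S333
G01 X67.743 Y90.471 F2984
G01 X67.743 Y74.655
G01 X31.319 Y74.655
G01 X31.319 Y90.471
M5
G0 X0.000 Y0.000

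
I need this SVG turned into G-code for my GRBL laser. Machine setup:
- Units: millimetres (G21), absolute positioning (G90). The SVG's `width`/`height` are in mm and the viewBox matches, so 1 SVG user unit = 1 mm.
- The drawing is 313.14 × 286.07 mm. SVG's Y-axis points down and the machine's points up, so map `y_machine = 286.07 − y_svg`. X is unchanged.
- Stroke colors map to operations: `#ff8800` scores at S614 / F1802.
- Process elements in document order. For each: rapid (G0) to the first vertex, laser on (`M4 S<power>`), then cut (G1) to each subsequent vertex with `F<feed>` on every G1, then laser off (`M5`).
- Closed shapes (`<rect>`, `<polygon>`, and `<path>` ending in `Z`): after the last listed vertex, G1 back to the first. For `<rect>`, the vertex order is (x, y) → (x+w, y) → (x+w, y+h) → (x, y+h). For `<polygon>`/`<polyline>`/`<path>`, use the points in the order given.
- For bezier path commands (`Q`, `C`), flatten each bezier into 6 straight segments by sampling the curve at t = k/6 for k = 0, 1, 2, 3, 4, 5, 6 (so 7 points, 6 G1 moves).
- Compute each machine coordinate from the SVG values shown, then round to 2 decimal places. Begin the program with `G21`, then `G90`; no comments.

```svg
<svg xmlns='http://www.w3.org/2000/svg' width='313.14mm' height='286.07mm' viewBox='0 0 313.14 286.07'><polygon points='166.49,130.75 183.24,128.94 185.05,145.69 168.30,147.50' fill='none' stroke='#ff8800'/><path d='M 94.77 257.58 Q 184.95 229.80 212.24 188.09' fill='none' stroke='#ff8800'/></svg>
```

1 u = 1 mm; y_m = 286.07 − y.

[1] `<polygon>` regular polygon, #ff8800→score S614 F1802: (166.49,155.32) → (183.24,157.13) → (185.05,140.38) → (168.30,138.57) → (166.49,155.32) (closed)

[2] `<path>` quadratic bezier, #ff8800→score S614 F1802: (94.77,28.49) → (123.08,38.14) → (147.90,48.56) → (169.23,59.75) → (187.06,71.72) → (201.40,84.46) → (212.24,97.98)

G21
G90
G0 X166.49 Y155.32
M4 S614
G1 X183.24 Y157.13 F1802
G1 X185.05 Y140.38 F1802
G1 X168.30 Y138.57 F1802
G1 X166.49 Y155.32 F1802
M5
G0 X94.77 Y28.49
M4 S614
G1 X123.08 Y38.14 F1802
G1 X147.90 Y48.56 F1802
G1 X169.23 Y59.75 F1802
G1 X187.06 Y71.72 F1802
G1 X201.40 Y84.46 F1802
G1 X212.24 Y97.98 F1802
M5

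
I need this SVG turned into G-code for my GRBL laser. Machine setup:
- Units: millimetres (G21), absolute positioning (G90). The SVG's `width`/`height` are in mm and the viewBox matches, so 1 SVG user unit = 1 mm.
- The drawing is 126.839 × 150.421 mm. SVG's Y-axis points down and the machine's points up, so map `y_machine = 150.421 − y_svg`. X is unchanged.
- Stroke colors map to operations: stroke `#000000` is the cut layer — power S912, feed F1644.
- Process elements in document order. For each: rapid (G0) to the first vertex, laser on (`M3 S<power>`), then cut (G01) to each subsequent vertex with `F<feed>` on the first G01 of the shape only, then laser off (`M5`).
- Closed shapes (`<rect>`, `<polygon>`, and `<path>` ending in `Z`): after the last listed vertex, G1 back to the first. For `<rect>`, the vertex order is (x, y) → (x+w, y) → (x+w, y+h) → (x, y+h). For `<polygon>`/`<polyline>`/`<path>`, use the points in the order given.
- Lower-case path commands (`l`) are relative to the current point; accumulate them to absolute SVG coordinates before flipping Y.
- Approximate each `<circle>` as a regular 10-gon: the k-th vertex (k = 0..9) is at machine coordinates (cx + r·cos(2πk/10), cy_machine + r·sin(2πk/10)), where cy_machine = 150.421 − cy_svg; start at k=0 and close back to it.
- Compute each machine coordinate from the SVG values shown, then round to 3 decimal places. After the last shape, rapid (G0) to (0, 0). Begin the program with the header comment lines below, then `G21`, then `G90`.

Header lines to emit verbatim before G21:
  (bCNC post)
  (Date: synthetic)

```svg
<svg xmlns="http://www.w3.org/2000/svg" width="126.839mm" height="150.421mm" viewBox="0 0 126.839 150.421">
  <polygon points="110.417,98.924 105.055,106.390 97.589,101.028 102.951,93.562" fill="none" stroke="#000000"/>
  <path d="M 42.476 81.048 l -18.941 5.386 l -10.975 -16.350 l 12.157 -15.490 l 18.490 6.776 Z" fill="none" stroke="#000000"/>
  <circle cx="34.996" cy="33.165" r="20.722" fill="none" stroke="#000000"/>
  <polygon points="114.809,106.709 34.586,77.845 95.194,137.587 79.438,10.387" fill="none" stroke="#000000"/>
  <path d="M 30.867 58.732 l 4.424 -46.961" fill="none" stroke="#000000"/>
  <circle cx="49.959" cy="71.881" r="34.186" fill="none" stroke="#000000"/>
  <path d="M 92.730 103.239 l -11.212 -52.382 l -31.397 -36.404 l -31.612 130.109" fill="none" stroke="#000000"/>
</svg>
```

(bCNC post)
(Date: synthetic)
G21
G90
G0 X110.417 Y51.497
M3 S912
G01 X105.055 Y44.031 F1644
G01 X97.589 Y49.393
G01 X102.951 Y56.859
G01 X110.417 Y51.497
M5
G0 X42.476 Y69.373
M3 S912
G01 X23.535 Y63.987 F1644
G01 X12.560 Y80.337
G01 X24.717 Y95.827
G01 X43.207 Y89.051
G01 X42.476 Y69.373
M5
G0 X55.718 Y117.256
M3 S912
G01 X51.760 Y129.436 F1644
G01 X41.399 Y136.964
G01 X28.593 Y136.964
G01 X18.232 Y129.436
G01 X14.274 Y117.256
G01 X18.232 Y105.076
G01 X28.593 Y97.548
G01 X41.399 Y97.548
G01 X51.760 Y105.076
G01 X55.718 Y117.256
M5
G0 X114.809 Y43.712
M3 S912
G01 X34.586 Y72.576 F1644
G01 X95.194 Y12.834
G01 X79.438 Y140.034
G01 X114.809 Y43.712
M5
G0 X30.867 Y91.689
M3 S912
G01 X35.291 Y138.650 F1644
M5
G0 X84.145 Y78.540
M3 S912
G01 X77.616 Y98.634 F1644
G01 X60.523 Y111.053
G01 X39.395 Y111.053
G01 X22.302 Y98.634
G01 X15.773 Y78.540
G01 X22.302 Y58.446
G01 X39.395 Y46.027
G01 X60.523 Y46.027
G01 X77.616 Y58.446
G01 X84.145 Y78.540
M5
G0 X92.730 Y47.182
M3 S912
G01 X81.518 Y99.564 F1644
G01 X50.121 Y135.968
G01 X18.509 Y5.859
M5
G0 X0.000 Y0.000

1 u = 1 mm; y_m = 150.421 − y.

[1] `<polygon>` regular polygon, #000000→cut S912 F1644: (110.417,51.497) → (105.055,44.031) → (97.589,49.393) → (102.951,56.859) → (110.417,51.497) (closed)

[2] `<path>` regular polygon, #000000→cut S912 F1644: (42.476,69.373) → (23.535,63.987) → (12.560,80.337) → (24.717,95.827) → (43.207,89.051) → (42.476,69.373) (closed)

[3] `<circle>` circle, #000000→cut S912 F1644: (55.718,117.256) → (51.760,129.436) → (41.399,136.964) → (28.593,136.964) → (18.232,129.436) → (14.274,117.256) → (18.232,105.076) → (28.593,97.548) → (41.399,97.548) → (51.760,105.076) → (55.718,117.256) (closed)

[4] `<polygon>` closed polygon, #000000→cut S912 F1644: (114.809,43.712) → (34.586,72.576) → (95.194,12.834) → (79.438,140.034) → (114.809,43.712) (closed)

[5] `<path>` line segment, #000000→cut S912 F1644: (30.867,91.689) → (35.291,138.650)

[6] `<circle>` circle, #000000→cut S912 F1644: (84.145,78.540) → (77.616,98.634) → (60.523,111.053) → (39.395,111.053) → (22.302,98.634) → (15.773,78.540) → (22.302,58.446) → (39.395,46.027) → (60.523,46.027) → (77.616,58.446) → (84.145,78.540) (closed)

[7] `<path>` open polyline, #000000→cut S912 F1644: (92.730,47.182) → (81.518,99.564) → (50.121,135.968) → (18.509,5.859)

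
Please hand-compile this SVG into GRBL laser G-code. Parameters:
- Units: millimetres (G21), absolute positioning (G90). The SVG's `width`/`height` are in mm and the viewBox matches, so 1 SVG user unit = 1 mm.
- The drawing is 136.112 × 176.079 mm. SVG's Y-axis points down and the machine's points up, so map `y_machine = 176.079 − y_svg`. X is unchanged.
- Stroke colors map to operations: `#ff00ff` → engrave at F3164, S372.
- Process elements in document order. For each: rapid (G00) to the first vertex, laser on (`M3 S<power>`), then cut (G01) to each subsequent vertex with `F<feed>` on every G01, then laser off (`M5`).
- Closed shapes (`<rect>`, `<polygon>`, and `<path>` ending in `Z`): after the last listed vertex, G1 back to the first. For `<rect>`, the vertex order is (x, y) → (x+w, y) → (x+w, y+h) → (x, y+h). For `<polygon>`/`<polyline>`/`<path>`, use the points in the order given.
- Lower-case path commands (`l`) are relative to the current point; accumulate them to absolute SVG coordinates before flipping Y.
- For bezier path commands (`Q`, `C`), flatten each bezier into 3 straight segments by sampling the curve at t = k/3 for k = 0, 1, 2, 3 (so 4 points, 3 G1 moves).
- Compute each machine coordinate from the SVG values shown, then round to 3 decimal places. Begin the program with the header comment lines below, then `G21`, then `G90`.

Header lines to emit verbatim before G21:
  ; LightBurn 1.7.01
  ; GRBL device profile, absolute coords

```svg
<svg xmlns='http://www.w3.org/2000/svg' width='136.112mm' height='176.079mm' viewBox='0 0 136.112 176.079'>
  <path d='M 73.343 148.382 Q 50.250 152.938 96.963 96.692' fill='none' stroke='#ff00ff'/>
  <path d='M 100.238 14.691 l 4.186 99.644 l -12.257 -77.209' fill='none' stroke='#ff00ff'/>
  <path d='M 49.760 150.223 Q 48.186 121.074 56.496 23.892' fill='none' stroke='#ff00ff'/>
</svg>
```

; LightBurn 1.7.01
; GRBL device profile, absolute coords
G21
G90
G00 X73.343 Y27.697
M3 S372
G01 X65.704 Y31.415 F3164
G01 X73.577 Y48.645 F3164
G01 X96.963 Y79.387 F3164
M5
G00 X100.238 Y161.388
M3 S372
G01 X104.424 Y61.744 F3164
G01 X92.167 Y138.953 F3164
M5
G00 X49.760 Y25.856
M3 S372
G01 X49.809 Y52.848 F3164
G01 X52.054 Y94.958 F3164
G01 X56.496 Y152.187 F3164
M5

Since the viewBox matches the mm dimensions, user units are millimetres directly. The only transform is the Y-flip y_m = 176.079 − y_svg.

Shape 1 is a quadratic bezier drawn with `<path>`. Its stroke #ff00ff means engrave at S372, F3164. After flipping Y the toolpath is (73.343,27.697) → (65.704,31.415) → (73.577,48.645) → (96.963,79.387).

Shape 2 is a open polyline drawn with `<path>`. Its stroke #ff00ff means engrave at S372, F3164. After flipping Y the toolpath is (100.238,161.388) → (104.424,61.744) → (92.167,138.953).

Shape 3 is a quadratic bezier drawn with `<path>`. Its stroke #ff00ff means engrave at S372, F3164. After flipping Y the toolpath is (49.760,25.856) → (49.809,52.848) → (52.054,94.958) → (56.496,152.187).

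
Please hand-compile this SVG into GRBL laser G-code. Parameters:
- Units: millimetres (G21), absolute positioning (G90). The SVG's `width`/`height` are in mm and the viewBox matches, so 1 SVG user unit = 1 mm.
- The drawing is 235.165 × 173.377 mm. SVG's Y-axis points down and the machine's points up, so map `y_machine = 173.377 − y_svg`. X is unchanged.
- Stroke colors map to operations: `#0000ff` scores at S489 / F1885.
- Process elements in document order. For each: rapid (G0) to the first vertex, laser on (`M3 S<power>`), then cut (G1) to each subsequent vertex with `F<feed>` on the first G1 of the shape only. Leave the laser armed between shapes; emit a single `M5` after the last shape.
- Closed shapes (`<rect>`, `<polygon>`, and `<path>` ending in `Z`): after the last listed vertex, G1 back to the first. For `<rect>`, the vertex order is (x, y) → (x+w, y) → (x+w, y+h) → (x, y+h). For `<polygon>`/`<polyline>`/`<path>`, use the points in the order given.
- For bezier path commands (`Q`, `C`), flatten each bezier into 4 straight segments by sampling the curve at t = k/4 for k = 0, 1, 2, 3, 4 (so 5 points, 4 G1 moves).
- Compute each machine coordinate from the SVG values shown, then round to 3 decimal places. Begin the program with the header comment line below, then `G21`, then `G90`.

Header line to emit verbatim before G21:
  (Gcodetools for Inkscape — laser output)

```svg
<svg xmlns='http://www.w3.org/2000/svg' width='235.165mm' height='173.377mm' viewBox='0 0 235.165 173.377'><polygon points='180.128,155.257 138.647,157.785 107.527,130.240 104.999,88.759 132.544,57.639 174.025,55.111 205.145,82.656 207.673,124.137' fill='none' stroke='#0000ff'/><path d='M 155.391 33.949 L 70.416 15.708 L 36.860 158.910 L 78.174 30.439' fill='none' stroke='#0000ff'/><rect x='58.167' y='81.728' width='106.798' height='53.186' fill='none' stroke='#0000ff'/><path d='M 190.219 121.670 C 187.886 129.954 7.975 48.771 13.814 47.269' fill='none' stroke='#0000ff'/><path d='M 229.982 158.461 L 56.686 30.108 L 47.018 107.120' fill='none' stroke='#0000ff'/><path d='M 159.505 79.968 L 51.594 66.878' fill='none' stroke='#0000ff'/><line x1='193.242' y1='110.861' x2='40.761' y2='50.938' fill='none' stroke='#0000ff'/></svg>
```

1 u = 1 mm; y_m = 173.377 − y.

[1] `<polygon>` regular polygon, #0000ff→score S489 F1885: (180.128,18.120) → (138.647,15.592) → (107.527,43.137) → (104.999,84.618) → (132.544,115.738) → (174.025,118.266) → (205.145,90.721) → (207.673,49.240) → (180.128,18.120) (closed)

[2] `<path>` open polyline, #0000ff→score S489 F1885: (155.391,139.428) → (70.416,157.669) → (36.860,14.467) → (78.174,142.938)

[3] `<rect>` rectangle, #0000ff→score S489 F1885: (58.167,91.649) → (164.965,91.649) → (164.965,38.463) → (58.167,38.463) → (58.167,91.649) (closed)

[4] `<path>` cubic bezier, #0000ff→score S489 F1885: (190.219,51.707) → (160.850,59.626) → (98.952,85.238) → (38.586,112.684) → (13.814,126.108)

[5] `<path>` open polyline, #0000ff→score S489 F1885: (229.982,14.916) → (56.686,143.269) → (47.018,66.257)

[6] `<path>` line segment, #0000ff→score S489 F1885: (159.505,93.409) → (51.594,106.499)

[7] `<line>` line segment, #0000ff→score S489 F1885: (193.242,62.516) → (40.761,122.439)

(Gcodetools for Inkscape — laser output)
G21
G90
G0 X180.128 Y18.120
M3 S489
G1 X138.647 Y15.592 F1885
G1 X107.527 Y43.137
G1 X104.999 Y84.618
G1 X132.544 Y115.738
G1 X174.025 Y118.266
G1 X205.145 Y90.721
G1 X207.673 Y49.240
G1 X180.128 Y18.120
G0 X155.391 Y139.428
M3 S489
G1 X70.416 Y157.669 F1885
G1 X36.860 Y14.467
G1 X78.174 Y142.938
G0 X58.167 Y91.649
M3 S489
G1 X164.965 Y91.649 F1885
G1 X164.965 Y38.463
G1 X58.167 Y38.463
G1 X58.167 Y91.649
G0 X190.219 Y51.707
M3 S489
G1 X160.850 Y59.626 F1885
G1 X98.952 Y85.238
G1 X38.586 Y112.684
G1 X13.814 Y126.108
G0 X229.982 Y14.916
M3 S489
G1 X56.686 Y143.269 F1885
G1 X47.018 Y66.257
G0 X159.505 Y93.409
M3 S489
G1 X51.594 Y106.499 F1885
G0 X193.242 Y62.516
M3 S489
G1 X40.761 Y122.439 F1885
M5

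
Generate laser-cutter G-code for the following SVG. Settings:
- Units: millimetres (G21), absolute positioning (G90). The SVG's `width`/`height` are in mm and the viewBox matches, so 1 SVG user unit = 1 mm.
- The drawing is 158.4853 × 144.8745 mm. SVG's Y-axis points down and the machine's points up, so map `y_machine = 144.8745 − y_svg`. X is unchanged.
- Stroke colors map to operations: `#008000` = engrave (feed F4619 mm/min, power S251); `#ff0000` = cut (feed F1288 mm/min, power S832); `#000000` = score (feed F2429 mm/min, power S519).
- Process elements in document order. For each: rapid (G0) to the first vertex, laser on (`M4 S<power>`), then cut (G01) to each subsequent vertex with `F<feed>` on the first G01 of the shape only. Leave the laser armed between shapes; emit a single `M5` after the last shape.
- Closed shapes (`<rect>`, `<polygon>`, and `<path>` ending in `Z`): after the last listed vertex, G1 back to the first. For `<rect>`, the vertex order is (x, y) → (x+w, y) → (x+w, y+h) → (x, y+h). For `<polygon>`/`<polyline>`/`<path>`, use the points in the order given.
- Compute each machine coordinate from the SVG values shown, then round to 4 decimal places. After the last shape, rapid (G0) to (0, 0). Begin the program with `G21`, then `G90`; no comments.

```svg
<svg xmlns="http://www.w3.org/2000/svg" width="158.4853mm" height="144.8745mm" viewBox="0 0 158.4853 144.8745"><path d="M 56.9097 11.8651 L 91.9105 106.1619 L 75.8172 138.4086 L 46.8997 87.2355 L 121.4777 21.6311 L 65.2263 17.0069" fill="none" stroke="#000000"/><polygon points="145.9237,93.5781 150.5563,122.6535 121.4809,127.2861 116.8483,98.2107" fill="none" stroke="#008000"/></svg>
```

G21
G90
G0 X56.9097 Y133.0094
M4 S519
G01 X91.9105 Y38.7126 F2429
G01 X75.8172 Y6.4659
G01 X46.8997 Y57.6390
G01 X121.4777 Y123.2434
G01 X65.2263 Y127.8676
G0 X145.9237 Y51.2964
M4 S251
G01 X150.5563 Y22.2210 F4619
G01 X121.4809 Y17.5884
G01 X116.8483 Y46.6638
G01 X145.9237 Y51.2964
M5
G0 X0.0000 Y0.0000

Since the viewBox matches the mm dimensions, user units are millimetres directly. The only transform is the Y-flip y_m = 144.8745 − y_svg.

Shape 1 is a open polyline drawn with `<path>`. Its stroke #000000 means score at S519, F2429. After flipping Y the toolpath is (56.9097,133.0094) → (91.9105,38.7126) → (75.8172,6.4659) → (46.8997,57.6390) → (121.4777,123.2434) → (65.2263,127.8676).

Shape 2 is a regular polygon drawn with `<polygon>`. Its stroke #008000 means engrave at S251, F4619. After flipping Y the toolpath is (145.9237,51.2964) → (150.5563,22.2210) → (121.4809,17.5884) → (116.8483,46.6638) → (145.9237,51.2964), returning to the start.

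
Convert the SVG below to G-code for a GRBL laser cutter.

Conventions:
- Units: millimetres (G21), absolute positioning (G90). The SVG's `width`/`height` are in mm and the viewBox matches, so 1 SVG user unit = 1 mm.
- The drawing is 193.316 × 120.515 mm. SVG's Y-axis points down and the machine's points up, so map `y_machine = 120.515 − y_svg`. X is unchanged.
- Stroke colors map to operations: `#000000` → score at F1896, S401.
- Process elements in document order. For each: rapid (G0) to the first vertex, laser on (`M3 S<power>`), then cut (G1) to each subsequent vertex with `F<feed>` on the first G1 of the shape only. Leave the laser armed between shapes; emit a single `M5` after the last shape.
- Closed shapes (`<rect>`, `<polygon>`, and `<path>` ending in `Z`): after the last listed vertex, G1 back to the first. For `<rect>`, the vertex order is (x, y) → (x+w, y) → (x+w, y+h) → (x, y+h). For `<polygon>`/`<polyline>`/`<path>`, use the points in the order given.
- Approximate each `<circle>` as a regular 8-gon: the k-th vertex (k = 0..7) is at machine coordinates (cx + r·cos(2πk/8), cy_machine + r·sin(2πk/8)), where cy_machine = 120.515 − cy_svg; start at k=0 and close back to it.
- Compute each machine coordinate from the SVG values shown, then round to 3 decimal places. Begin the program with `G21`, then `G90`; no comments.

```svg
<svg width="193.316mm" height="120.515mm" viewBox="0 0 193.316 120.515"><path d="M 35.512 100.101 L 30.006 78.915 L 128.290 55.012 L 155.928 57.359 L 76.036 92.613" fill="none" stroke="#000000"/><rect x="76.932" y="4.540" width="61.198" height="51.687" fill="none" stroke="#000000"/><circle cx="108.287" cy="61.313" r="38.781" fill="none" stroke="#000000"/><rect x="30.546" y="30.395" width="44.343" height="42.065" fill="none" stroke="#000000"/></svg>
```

G21
G90
G0 X35.512 Y20.414
M3 S401
G1 X30.006 Y41.600 F1896
G1 X128.290 Y65.503
G1 X155.928 Y63.156
G1 X76.036 Y27.902
G0 X76.932 Y115.975
M3 S401
G1 X138.130 Y115.975 F1896
G1 X138.130 Y64.288
G1 X76.932 Y64.288
G1 X76.932 Y115.975
G0 X147.068 Y59.202
M3 S401
G1 X135.709 Y86.624 F1896
G1 X108.287 Y97.983
G1 X80.865 Y86.624
G1 X69.506 Y59.202
G1 X80.865 Y31.780
G1 X108.287 Y20.421
G1 X135.709 Y31.780
G1 X147.068 Y59.202
G0 X30.546 Y90.120
M3 S401
G1 X74.889 Y90.120 F1896
G1 X74.889 Y48.055
G1 X30.546 Y48.055
G1 X30.546 Y90.120
M5

viewBox `0 0 193.316 120.515` with mm width/height → 1 unit = 1 mm. Flip: y_m = 120.515 − y_svg.

**Shape 1** — `<path>` open polyline, stroke `#000000` → score (S401, F1896). Machine vertices: (35.512,20.414) → (30.006,41.600) → (128.290,65.503) → (155.928,63.156) → (76.036,27.902). Open path.

**Shape 2** — `<rect>` rectangle, stroke `#000000` → score (S401, F1896). Machine vertices: (76.932,115.975) → (138.130,115.975) → (138.130,64.288) → (76.932,64.288) → (76.932,115.975). Closed: final G1 returns to the first vertex.

**Shape 3** — `<circle>` circle, stroke `#000000` → score (S401, F1896). Machine vertices: (147.068,59.202) → (135.709,86.624) → (108.287,97.983) → (80.865,86.624) → (69.506,59.202) → (80.865,31.780) → (108.287,20.421) → (135.709,31.780) → (147.068,59.202). Closed: final G1 returns to the first vertex.

**Shape 4** — `<rect>` rectangle, stroke `#000000` → score (S401, F1896). Machine vertices: (30.546,90.120) → (74.889,90.120) → (74.889,48.055) → (30.546,48.055) → (30.546,90.120). Closed: final G1 returns to the first vertex.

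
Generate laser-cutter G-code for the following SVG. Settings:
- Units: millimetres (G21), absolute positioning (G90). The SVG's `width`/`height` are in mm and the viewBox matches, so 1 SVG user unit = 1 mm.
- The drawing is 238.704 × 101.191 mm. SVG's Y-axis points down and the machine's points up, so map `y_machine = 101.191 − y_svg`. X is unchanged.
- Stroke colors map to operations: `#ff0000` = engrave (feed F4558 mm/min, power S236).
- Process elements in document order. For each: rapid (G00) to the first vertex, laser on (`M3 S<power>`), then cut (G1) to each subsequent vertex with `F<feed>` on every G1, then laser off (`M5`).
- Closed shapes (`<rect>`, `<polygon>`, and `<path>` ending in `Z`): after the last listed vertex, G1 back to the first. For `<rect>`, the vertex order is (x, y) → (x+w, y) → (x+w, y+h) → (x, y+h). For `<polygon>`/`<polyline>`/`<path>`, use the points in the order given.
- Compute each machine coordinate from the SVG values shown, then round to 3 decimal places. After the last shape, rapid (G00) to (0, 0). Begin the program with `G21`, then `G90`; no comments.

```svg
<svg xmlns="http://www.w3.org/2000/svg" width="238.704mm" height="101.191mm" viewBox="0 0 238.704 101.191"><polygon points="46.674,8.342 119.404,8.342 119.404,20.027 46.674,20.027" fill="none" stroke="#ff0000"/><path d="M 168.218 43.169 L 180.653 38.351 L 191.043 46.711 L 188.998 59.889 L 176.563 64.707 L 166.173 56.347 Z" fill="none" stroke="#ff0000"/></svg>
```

Since the viewBox matches the mm dimensions, user units are millimetres directly. The only transform is the Y-flip y_m = 101.191 − y_svg.

Shape 1 is a rectangle drawn with `<polygon>`. Its stroke #ff0000 means engrave at S236, F4558. After flipping Y the toolpath is (46.674,92.849) → (119.404,92.849) → (119.404,81.164) → (46.674,81.164) → (46.674,92.849), returning to the start.

Shape 2 is a regular polygon drawn with `<path>`. Its stroke #ff0000 means engrave at S236, F4558. After flipping Y the toolpath is (168.218,58.022) → (180.653,62.840) → (191.043,54.480) → (188.998,41.302) → (176.563,36.484) → (166.173,44.844) → (168.218,58.022), returning to the start.

G21
G90
G00 X46.674 Y92.849
M3 S236
G1 X119.404 Y92.849 F4558
G1 X119.404 Y81.164 F4558
G1 X46.674 Y81.164 F4558
G1 X46.674 Y92.849 F4558
M5
G00 X168.218 Y58.022
M3 S236
G1 X180.653 Y62.840 F4558
G1 X191.043 Y54.480 F4558
G1 X188.998 Y41.302 F4558
G1 X176.563 Y36.484 F4558
G1 X166.173 Y44.844 F4558
G1 X168.218 Y58.022 F4558
M5
G00 X0.000 Y0.000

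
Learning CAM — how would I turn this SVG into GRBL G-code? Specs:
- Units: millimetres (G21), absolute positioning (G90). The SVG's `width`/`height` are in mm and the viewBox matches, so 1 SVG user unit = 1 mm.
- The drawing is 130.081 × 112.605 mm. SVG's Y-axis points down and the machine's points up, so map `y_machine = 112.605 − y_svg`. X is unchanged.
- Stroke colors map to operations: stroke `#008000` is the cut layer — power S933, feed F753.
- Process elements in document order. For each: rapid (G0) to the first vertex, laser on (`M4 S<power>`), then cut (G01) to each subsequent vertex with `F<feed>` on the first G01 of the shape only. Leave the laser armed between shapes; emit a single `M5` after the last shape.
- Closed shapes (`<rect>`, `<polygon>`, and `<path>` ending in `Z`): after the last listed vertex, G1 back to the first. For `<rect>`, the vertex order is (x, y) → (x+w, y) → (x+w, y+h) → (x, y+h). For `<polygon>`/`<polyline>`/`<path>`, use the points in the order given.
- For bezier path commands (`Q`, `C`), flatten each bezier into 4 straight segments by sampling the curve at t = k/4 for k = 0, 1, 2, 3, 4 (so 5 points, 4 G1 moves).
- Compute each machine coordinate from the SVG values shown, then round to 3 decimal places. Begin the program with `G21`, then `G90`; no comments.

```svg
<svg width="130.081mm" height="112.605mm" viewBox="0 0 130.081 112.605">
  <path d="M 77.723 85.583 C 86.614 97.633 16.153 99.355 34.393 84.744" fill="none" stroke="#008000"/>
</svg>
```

G21
G90
G0 X77.723 Y27.022
M4 S933
G01 X72.139 Y20.015 F753
G01 X52.552 Y17.444
G01 X34.719 Y19.871
G01 X34.393 Y27.861
M5

1 u = 1 mm; y_m = 112.605 − y.

[1] `<path>` cubic bezier, #008000→cut S933 F753: (77.723,27.022) → (72.139,20.015) → (52.552,17.444) → (34.719,19.871) → (34.393,27.861)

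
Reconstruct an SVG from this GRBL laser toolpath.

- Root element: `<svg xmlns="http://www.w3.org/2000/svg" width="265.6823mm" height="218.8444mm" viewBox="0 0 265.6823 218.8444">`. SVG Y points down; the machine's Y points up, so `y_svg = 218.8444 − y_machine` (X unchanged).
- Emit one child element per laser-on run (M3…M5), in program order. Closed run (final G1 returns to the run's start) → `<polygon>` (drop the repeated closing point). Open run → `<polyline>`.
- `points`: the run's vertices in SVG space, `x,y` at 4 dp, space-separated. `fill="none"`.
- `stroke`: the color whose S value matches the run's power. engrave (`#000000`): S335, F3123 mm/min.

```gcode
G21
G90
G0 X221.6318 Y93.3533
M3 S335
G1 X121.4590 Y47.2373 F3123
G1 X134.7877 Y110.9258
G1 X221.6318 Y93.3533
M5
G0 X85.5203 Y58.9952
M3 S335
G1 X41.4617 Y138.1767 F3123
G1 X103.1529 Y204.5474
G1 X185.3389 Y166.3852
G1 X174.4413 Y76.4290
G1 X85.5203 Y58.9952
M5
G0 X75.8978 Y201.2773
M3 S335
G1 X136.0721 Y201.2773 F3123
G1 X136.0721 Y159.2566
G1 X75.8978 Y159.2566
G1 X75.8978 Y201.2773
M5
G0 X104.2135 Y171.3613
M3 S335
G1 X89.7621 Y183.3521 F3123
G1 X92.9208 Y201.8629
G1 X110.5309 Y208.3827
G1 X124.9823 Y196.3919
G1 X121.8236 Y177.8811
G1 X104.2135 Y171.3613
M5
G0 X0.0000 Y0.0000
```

y_svg = 218.8444 − y_m. Every run uses S335, so all elements get stroke `#000000` (engrave).

[1] closed run; points: 221.6318,125.4911 121.4590,171.6071 134.7877,107.9186

[2] closed run; points: 85.5203,159.8492 41.4617,80.6677 103.1529,14.2970 185.3389,52.4592 174.4413,142.4154

[3] closed run; points: 75.8978,17.5671 136.0721,17.5671 136.0721,59.5878 75.8978,59.5878

[4] closed run; points: 104.2135,47.4831 89.7621,35.4923 92.9208,16.9815 110.5309,10.4617 124.9823,22.4525 121.8236,40.9633

<svg xmlns="http://www.w3.org/2000/svg" width="265.6823mm" height="218.8444mm" viewBox="0 0 265.6823 218.8444">
  <polygon points="221.6318,125.4911 121.4590,171.6071 134.7877,107.9186" fill="none" stroke="#000000"/>
  <polygon points="85.5203,159.8492 41.4617,80.6677 103.1529,14.2970 185.3389,52.4592 174.4413,142.4154" fill="none" stroke="#000000"/>
  <polygon points="75.8978,17.5671 136.0721,17.5671 136.0721,59.5878 75.8978,59.5878" fill="none" stroke="#000000"/>
  <polygon points="104.2135,47.4831 89.7621,35.4923 92.9208,16.9815 110.5309,10.4617 124.9823,22.4525 121.8236,40.9633" fill="none" stroke="#000000"/>
</svg>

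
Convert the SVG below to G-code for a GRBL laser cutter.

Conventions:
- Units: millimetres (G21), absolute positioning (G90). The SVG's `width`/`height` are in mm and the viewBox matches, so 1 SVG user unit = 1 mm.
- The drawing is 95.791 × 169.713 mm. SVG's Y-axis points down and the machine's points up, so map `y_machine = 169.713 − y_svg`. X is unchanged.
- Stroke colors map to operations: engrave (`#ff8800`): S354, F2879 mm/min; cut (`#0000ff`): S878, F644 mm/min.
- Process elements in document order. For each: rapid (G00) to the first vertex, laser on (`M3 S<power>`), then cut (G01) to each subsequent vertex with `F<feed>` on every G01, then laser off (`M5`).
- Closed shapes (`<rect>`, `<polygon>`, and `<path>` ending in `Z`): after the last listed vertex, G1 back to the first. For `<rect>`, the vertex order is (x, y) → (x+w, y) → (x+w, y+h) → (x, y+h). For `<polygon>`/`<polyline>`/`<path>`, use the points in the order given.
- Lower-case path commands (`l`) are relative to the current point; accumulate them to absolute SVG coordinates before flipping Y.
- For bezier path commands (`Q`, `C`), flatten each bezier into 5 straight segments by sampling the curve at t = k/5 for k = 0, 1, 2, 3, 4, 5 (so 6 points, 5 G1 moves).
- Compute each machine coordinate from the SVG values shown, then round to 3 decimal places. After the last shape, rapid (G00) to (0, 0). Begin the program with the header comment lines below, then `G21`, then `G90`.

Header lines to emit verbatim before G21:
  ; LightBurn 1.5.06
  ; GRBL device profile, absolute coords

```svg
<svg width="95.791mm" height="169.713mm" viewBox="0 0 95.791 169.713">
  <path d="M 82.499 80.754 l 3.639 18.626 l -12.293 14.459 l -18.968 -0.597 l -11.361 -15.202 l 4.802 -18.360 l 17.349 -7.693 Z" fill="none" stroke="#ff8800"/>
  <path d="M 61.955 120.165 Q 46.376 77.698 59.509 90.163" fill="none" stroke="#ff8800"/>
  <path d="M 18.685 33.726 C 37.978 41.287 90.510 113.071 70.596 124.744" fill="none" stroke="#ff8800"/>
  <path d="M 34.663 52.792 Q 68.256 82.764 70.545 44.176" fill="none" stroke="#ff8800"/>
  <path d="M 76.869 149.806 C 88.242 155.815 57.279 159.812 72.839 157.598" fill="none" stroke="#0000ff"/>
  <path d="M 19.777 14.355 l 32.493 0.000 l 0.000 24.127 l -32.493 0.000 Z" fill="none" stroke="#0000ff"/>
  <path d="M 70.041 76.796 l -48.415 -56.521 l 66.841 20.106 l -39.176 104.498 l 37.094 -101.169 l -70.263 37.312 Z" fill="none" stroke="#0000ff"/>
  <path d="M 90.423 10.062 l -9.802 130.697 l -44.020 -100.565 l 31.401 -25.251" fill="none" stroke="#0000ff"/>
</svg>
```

; LightBurn 1.5.06
; GRBL device profile, absolute coords
G21
G90
G00 X82.499 Y88.959
M3 S354
G01 X86.138 Y70.333 F2879
G01 X73.845 Y55.874 F2879
G01 X54.877 Y56.471 F2879
G01 X43.516 Y71.673 F2879
G01 X48.318 Y90.033 F2879
G01 X65.667 Y97.726 F2879
G01 X82.499 Y88.959 F2879
M5
G00 X61.955 Y49.548
M3 S354
G01 X56.872 Y64.338 F2879
G01 X54.086 Y74.732 F2879
G01 X53.597 Y80.733 F2879
G01 X55.404 Y82.339 F2879
G01 X59.509 Y79.550 F2879
M5
G00 X18.685 Y135.987
M3 S354
G01 X33.404 Y124.738 F2879
G01 X51.027 Y104.044 F2879
G01 X66.483 Y79.873 F2879
G01 X74.696 Y58.191 F2879
G01 X70.596 Y44.969 F2879
M5
G00 X34.663 Y116.921
M3 S354
G01 X46.848 Y107.675 F2879
G01 X56.529 Y103.913 F2879
G01 X63.705 Y105.636 F2879
G01 X68.377 Y112.844 F2879
G01 X70.545 Y125.537 F2879
M5
G00 X76.869 Y19.907
M3 S878
G01 X79.323 Y16.577 F644
G01 X75.882 Y13.931 F644
G01 X70.811 Y12.171 F644
G01 X68.375 Y11.498 F644
G01 X72.839 Y12.115 F644
M5
G00 X19.777 Y155.358
M3 S878
G01 X52.270 Y155.358 F644
G01 X52.270 Y131.231 F644
G01 X19.777 Y131.231 F644
G01 X19.777 Y155.358 F644
M5
G00 X70.041 Y92.917
M3 S878
G01 X21.626 Y149.438 F644
G01 X88.467 Y129.332 F644
G01 X49.291 Y24.834 F644
G01 X86.385 Y126.003 F644
G01 X16.122 Y88.691 F644
G01 X70.041 Y92.917 F644
M5
G00 X90.423 Y159.651
M3 S878
G01 X80.621 Y28.954 F644
G01 X36.601 Y129.519 F644
G01 X68.002 Y154.770 F644
M5
G00 X0.000 Y0.000

1 u = 1 mm; y_m = 169.713 − y.

[1] `<path>` regular polygon, #ff8800→engrave S354 F2879: (82.499,88.959) → (86.138,70.333) → (73.845,55.874) → (54.877,56.471) → (43.516,71.673) → (48.318,90.033) → (65.667,97.726) → (82.499,88.959) (closed)

[2] `<path>` quadratic bezier, #ff8800→engrave S354 F2879: (61.955,49.548) → (56.872,64.338) → (54.086,74.732) → (53.597,80.733) → (55.404,82.339) → (59.509,79.550)

[3] `<path>` cubic bezier, #ff8800→engrave S354 F2879: (18.685,135.987) → (33.404,124.738) → (51.027,104.044) → (66.483,79.873) → (74.696,58.191) → (70.596,44.969)

[4] `<path>` quadratic bezier, #ff8800→engrave S354 F2879: (34.663,116.921) → (46.848,107.675) → (56.529,103.913) → (63.705,105.636) → (68.377,112.844) → (70.545,125.537)

[5] `<path>` cubic bezier, #0000ff→cut S878 F644: (76.869,19.907) → (79.323,16.577) → (75.882,13.931) → (70.811,12.171) → (68.375,11.498) → (72.839,12.115)

[6] `<path>` rectangle, #0000ff→cut S878 F644: (19.777,155.358) → (52.270,155.358) → (52.270,131.231) → (19.777,131.231) → (19.777,155.358) (closed)

[7] `<path>` closed polygon, #0000ff→cut S878 F644: (70.041,92.917) → (21.626,149.438) → (88.467,129.332) → (49.291,24.834) → (86.385,126.003) → (16.122,88.691) → (70.041,92.917) (closed)

[8] `<path>` open polyline, #0000ff→cut S878 F644: (90.423,159.651) → (80.621,28.954) → (36.601,129.519) → (68.002,154.770)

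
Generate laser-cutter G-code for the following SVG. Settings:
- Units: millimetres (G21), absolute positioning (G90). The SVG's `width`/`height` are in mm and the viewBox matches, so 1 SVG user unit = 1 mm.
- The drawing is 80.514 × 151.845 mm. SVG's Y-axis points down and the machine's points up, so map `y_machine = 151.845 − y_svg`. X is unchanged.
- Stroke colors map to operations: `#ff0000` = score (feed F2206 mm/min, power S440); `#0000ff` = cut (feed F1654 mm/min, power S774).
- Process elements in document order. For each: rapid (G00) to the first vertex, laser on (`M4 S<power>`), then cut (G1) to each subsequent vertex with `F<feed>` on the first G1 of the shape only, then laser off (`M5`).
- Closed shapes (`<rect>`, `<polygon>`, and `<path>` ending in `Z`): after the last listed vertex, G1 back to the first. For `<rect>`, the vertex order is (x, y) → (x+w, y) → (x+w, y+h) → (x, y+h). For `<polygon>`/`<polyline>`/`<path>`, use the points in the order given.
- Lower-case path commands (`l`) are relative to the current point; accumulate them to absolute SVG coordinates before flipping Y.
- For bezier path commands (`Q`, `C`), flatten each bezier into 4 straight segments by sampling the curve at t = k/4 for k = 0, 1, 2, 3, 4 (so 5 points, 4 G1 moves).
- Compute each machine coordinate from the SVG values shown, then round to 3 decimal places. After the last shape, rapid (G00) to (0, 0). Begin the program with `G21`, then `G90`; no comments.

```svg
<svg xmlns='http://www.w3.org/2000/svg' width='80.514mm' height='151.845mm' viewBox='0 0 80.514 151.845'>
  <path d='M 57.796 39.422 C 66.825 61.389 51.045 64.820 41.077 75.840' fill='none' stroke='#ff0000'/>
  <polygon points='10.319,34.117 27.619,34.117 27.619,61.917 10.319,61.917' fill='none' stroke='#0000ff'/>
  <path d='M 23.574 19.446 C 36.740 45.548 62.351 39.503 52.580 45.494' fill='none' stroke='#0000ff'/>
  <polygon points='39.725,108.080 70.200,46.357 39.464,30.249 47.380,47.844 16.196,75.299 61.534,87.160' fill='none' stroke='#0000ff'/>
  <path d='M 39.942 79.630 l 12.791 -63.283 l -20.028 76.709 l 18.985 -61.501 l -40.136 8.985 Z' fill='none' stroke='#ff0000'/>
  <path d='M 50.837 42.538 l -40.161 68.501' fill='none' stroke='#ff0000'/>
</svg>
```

1 u = 1 mm; y_m = 151.845 − y.

[1] `<path>` cubic bezier, #ff0000→score S440 F2206: (57.796,112.423) → (60.395,99.015) → (56.560,90.109) → (49.164,83.255) → (41.077,76.005)

[2] `<polygon>` rectangle, #0000ff→cut S774 F1654: (10.319,117.728) → (27.619,117.728) → (27.619,89.928) → (10.319,89.928) → (10.319,117.728) (closed)

[3] `<path>` cubic bezier, #0000ff→cut S774 F1654: (23.574,132.399) → (35.035,118.160) → (46.678,111.833) → (54.021,109.278) → (52.580,106.351)

[4] `<polygon>` closed polygon, #0000ff→cut S774 F1654: (39.725,43.765) → (70.200,105.488) → (39.464,121.596) → (47.380,104.001) → (16.196,76.546) → (61.534,64.685) → (39.725,43.765) (closed)

[5] `<path>` closed polygon, #ff0000→score S440 F2206: (39.942,72.215) → (52.733,135.498) → (32.705,58.789) → (51.690,120.290) → (11.554,111.305) → (39.942,72.215) (closed)

[6] `<path>` line segment, #ff0000→score S440 F2206: (50.837,109.307) → (10.676,40.806)

G21
G90
G00 X57.796 Y112.423
M4 S440
G1 X60.395 Y99.015 F2206
G1 X56.560 Y90.109
G1 X49.164 Y83.255
G1 X41.077 Y76.005
M5
G00 X10.319 Y117.728
M4 S774
G1 X27.619 Y117.728 F1654
G1 X27.619 Y89.928
G1 X10.319 Y89.928
G1 X10.319 Y117.728
M5
G00 X23.574 Y132.399
M4 S774
G1 X35.035 Y118.160 F1654
G1 X46.678 Y111.833
G1 X54.021 Y109.278
G1 X52.580 Y106.351
M5
G00 X39.725 Y43.765
M4 S774
G1 X70.200 Y105.488 F1654
G1 X39.464 Y121.596
G1 X47.380 Y104.001
G1 X16.196 Y76.546
G1 X61.534 Y64.685
G1 X39.725 Y43.765
M5
G00 X39.942 Y72.215
M4 S440
G1 X52.733 Y135.498 F2206
G1 X32.705 Y58.789
G1 X51.690 Y120.290
G1 X11.554 Y111.305
G1 X39.942 Y72.215
M5
G00 X50.837 Y109.307
M4 S440
G1 X10.676 Y40.806 F2206
M5
G00 X0.000 Y0.000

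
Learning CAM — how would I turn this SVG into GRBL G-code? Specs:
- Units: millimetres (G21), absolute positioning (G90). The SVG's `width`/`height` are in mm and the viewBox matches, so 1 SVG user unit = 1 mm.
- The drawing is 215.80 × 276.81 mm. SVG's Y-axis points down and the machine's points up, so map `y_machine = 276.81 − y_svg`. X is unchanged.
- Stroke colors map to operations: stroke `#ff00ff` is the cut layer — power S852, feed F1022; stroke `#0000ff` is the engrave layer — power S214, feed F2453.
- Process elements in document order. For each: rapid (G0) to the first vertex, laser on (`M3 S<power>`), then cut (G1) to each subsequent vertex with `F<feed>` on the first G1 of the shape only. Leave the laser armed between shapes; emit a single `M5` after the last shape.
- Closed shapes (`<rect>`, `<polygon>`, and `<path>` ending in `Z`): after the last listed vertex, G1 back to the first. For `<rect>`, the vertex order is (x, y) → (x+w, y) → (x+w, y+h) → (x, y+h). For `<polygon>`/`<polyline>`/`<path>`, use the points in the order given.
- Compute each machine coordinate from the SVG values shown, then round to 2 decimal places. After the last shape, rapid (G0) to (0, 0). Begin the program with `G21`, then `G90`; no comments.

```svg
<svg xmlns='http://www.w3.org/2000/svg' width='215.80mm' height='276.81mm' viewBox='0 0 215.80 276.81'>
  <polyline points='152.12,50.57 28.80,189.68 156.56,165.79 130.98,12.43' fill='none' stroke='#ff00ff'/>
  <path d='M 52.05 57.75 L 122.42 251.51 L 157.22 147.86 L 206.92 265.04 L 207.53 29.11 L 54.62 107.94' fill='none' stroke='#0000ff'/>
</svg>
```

G21
G90
G0 X152.12 Y226.24
M3 S852
G1 X28.80 Y87.13 F1022
G1 X156.56 Y111.02
G1 X130.98 Y264.38
G0 X52.05 Y219.06
M3 S214
G1 X122.42 Y25.30 F2453
G1 X157.22 Y128.95
G1 X206.92 Y11.77
G1 X207.53 Y247.70
G1 X54.62 Y168.87
M5
G0 X0.00 Y0.00

Since the viewBox matches the mm dimensions, user units are millimetres directly. The only transform is the Y-flip y_m = 276.81 − y_svg.

Shape 1 is a open polyline drawn with `<polyline>`. Its stroke #ff00ff means cut at S852, F1022. After flipping Y the toolpath is (152.12,226.24) → (28.80,87.13) → (156.56,111.02) → (130.98,264.38).

Shape 2 is a open polyline drawn with `<path>`. Its stroke #0000ff means engrave at S214, F2453. After flipping Y the toolpath is (52.05,219.06) → (122.42,25.30) → (157.22,128.95) → (206.92,11.77) → (207.53,247.70) → (54.62,168.87).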